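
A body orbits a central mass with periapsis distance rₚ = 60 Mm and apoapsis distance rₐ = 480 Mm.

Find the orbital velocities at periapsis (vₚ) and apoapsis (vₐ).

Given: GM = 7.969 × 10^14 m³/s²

Convert to SI: rₚ = 60 Mm = 6e+07 m; rₐ = 480 Mm = 4.8e+08 m.
Use the vis-viva equation v² = GM(2/r − 1/a) with a = (rₚ + rₐ)/2 = (6e+07 + 4.8e+08)/2 = 2.7e+08 m.
vₚ = √(GM · (2/rₚ − 1/a)) = √(7.969e+14 · (2/6e+07 − 1/2.7e+08)) m/s ≈ 4859 m/s = 4.859 km/s.
vₐ = √(GM · (2/rₐ − 1/a)) = √(7.969e+14 · (2/4.8e+08 − 1/2.7e+08)) m/s ≈ 607.4 m/s = 607.4 m/s.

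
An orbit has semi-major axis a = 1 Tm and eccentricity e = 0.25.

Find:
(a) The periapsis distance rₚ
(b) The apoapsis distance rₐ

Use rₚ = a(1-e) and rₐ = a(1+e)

Convert to SI: a = 1 Tm = 1e+12 m.
(a) rₚ = a(1 − e) = 1e+12 · (1 − 0.25) = 1e+12 · 0.75 ≈ 7.5e+11 m = 750 Gm.
(b) rₐ = a(1 + e) = 1e+12 · (1 + 0.25) = 1e+12 · 1.25 ≈ 1.25e+12 m = 1.25 Tm.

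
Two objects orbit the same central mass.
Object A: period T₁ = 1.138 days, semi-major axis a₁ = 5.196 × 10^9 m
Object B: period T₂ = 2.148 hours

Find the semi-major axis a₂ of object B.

Convert to SI: T₁ = 1.138 days = 98323.2 s; T₂ = 2.148 hours = 7732.8 s.
Kepler's third law: (T₁/T₂)² = (a₁/a₂)³ ⇒ a₂ = a₁ · (T₂/T₁)^(2/3).
T₂/T₁ = 7732.8 / 98323.2 = 0.0786467.
a₂ = 5.196e+09 · (0.0786467)^(2/3) m ≈ 9.538e+08 m = 9.538 × 10^8 m.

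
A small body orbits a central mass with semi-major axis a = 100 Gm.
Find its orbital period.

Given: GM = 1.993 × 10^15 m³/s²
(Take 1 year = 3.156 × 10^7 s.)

Convert to SI: a = 100 Gm = 1e+11 m.
Kepler's third law: T = 2π √(a³ / GM).
Substituting a = 1e+11 m and GM = 1.993e+15 m³/s²:
T = 2π √((1e+11)³ / 1.993e+15) s
T ≈ 4.451e+09 s = 141 years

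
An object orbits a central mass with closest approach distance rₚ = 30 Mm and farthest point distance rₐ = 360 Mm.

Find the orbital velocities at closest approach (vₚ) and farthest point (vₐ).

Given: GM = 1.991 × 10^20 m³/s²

Convert to SI: rₚ = 30 Mm = 3e+07 m; rₐ = 360 Mm = 3.6e+08 m.
Use the vis-viva equation v² = GM(2/r − 1/a) with a = (rₚ + rₐ)/2 = (3e+07 + 3.6e+08)/2 = 1.95e+08 m.
vₚ = √(GM · (2/rₚ − 1/a)) = √(1.991e+20 · (2/3e+07 − 1/1.95e+08)) m/s ≈ 3.5e+06 m/s = 3500 km/s.
vₐ = √(GM · (2/rₐ − 1/a)) = √(1.991e+20 · (2/3.6e+08 − 1/1.95e+08)) m/s ≈ 2.917e+05 m/s = 291.7 km/s.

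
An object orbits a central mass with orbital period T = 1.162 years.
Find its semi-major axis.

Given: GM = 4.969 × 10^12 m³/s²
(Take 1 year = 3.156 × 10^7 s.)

Convert to SI: T = 1.162 years = 3.66727e+07 s.
Invert Kepler's third law: a = (GM · T² / (4π²))^(1/3).
Substituting T = 3.66727e+07 s and GM = 4.969e+12 m³/s²:
a = (4.969e+12 · (3.66727e+07)² / (4π²))^(1/3) m
a ≈ 5.532e+08 m = 5.532 × 10^8 m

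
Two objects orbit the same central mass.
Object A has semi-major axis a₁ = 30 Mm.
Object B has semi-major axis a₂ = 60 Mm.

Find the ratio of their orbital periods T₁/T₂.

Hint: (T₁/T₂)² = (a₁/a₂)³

Convert to SI: a₁ = 30 Mm = 3e+07 m; a₂ = 60 Mm = 6e+07 m.
From Kepler's third law, (T₁/T₂)² = (a₁/a₂)³, so T₁/T₂ = (a₁/a₂)^(3/2).
a₁/a₂ = 3e+07 / 6e+07 = 0.5.
T₁/T₂ = (0.5)^(3/2) ≈ 0.3536.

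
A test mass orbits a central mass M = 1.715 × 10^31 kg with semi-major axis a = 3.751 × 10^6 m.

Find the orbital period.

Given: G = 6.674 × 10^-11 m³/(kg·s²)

GM = G · M = 6.674e-11 · 1.715e+31 = 1.14459e+21 m³/s².
Kepler's third law: T = 2π √(a³ / GM).
Substituting a = 3.751e+06 m and GM = 1.14459e+21 m³/s²:
T = 2π √((3.751e+06)³ / 1.14459e+21) s
T ≈ 1.349 s = 1.349 seconds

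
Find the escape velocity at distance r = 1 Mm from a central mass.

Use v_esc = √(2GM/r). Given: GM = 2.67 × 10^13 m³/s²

Convert to SI: r = 1 Mm = 1e+06 m.
Escape velocity comes from setting total energy to zero: ½v² − GM/r = 0 ⇒ v_esc = √(2GM / r).
v_esc = √(2 · 2.67e+13 / 1e+06) m/s ≈ 7308 m/s = 7.308 km/s.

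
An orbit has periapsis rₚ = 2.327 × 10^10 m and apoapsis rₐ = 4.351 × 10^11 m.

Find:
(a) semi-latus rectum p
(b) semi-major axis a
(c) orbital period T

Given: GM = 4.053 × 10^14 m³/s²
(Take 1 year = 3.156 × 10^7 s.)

(a) From a = (rₚ + rₐ)/2 = 2.29185e+11 m and e = (rₐ − rₚ)/(rₐ + rₚ) = 0.898466, p = a(1 − e²) = 2.29185e+11 · (1 − (0.898466)²) ≈ 4.418e+10 m
(b) a = (rₚ + rₐ)/2 = (2.327e+10 + 4.351e+11)/2 ≈ 2.292e+11 m
(c) With a = (rₚ + rₐ)/2 = 2.29185e+11 m, T = 2π √(a³/GM) = 2π √((2.29185e+11)³/4.053e+14) s ≈ 3.424e+10 s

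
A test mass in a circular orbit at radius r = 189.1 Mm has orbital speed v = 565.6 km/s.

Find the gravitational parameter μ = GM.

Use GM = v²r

Convert to SI: r = 189.1 Mm = 1.891e+08 m; v = 565.6 km/s = 565600 m/s.
For a circular orbit v² = GM/r, so GM = v² · r.
GM = (565600)² · 1.891e+08 m³/s² ≈ 6.049e+19 m³/s² = 6.049 × 10^19 m³/s².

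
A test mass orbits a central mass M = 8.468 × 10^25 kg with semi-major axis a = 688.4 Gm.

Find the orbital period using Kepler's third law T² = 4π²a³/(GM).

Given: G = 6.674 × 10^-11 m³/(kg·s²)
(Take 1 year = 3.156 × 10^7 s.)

Convert to SI: a = 688.4 Gm = 6.884e+11 m.
GM = G · M = 6.674e-11 · 8.468e+25 = 5.65154e+15 m³/s².
Kepler's third law: T = 2π √(a³ / GM).
Substituting a = 6.884e+11 m and GM = 5.65154e+15 m³/s²:
T = 2π √((6.884e+11)³ / 5.65154e+15) s
T ≈ 4.774e+10 s = 1513 years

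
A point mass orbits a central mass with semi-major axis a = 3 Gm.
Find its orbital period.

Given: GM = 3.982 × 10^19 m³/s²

Convert to SI: a = 3 Gm = 3e+09 m.
Kepler's third law: T = 2π √(a³ / GM).
Substituting a = 3e+09 m and GM = 3.982e+19 m³/s²:
T = 2π √((3e+09)³ / 3.982e+19) s
T ≈ 1.636e+05 s = 1.894 days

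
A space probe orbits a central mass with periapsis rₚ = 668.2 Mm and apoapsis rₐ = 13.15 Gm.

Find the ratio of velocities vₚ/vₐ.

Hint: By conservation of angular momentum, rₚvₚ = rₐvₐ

Convert to SI: rₚ = 668.2 Mm = 6.682e+08 m; rₐ = 13.15 Gm = 1.315e+10 m.
Conservation of angular momentum gives rₚvₚ = rₐvₐ, so vₚ/vₐ = rₐ/rₚ.
vₚ/vₐ = 1.315e+10 / 6.682e+08 ≈ 19.68.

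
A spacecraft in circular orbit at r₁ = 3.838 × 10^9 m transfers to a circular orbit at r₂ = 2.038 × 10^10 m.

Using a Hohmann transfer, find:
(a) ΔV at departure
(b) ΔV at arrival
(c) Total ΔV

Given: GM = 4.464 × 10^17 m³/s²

Transfer semi-major axis: a_t = (r₁ + r₂)/2 = (3.838e+09 + 2.038e+10)/2 = 1.2109e+10 m.
Circular speeds: v₁ = √(GM/r₁) = 10784.7 m/s, v₂ = √(GM/r₂) = 4680.15 m/s.
Transfer speeds (vis-viva v² = GM(2/r − 1/a_t)): v₁ᵗ = 13991.3 m/s, v₂ᵗ = 2634.86 m/s.
(a) ΔV₁ = |v₁ᵗ − v₁| ≈ 3207 m/s = 3.207 km/s.
(b) ΔV₂ = |v₂ − v₂ᵗ| ≈ 2045 m/s = 2.045 km/s.
(c) ΔV_total = ΔV₁ + ΔV₂ ≈ 5252 m/s = 5.252 km/s.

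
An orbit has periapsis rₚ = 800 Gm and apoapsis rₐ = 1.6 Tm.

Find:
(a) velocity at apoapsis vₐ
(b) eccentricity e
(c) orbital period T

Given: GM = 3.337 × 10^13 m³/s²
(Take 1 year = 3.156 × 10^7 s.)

Convert to SI: rₚ = 800 Gm = 8e+11 m; rₐ = 1.6 Tm = 1.6e+12 m.
(a) With a = (rₚ + rₐ)/2 = 1.2e+12 m, vₐ = √(GM (2/rₐ − 1/a)) = √(3.337e+13 · (2/1.6e+12 − 1/1.2e+12)) m/s ≈ 3.729 m/s
(b) e = (rₐ − rₚ)/(rₐ + rₚ) = (1.6e+12 − 8e+11)/(1.6e+12 + 8e+11) ≈ 0.3333
(c) With a = (rₚ + rₐ)/2 = 1.2e+12 m, T = 2π √(a³/GM) = 2π √((1.2e+12)³/3.337e+13) s ≈ 1.43e+12 s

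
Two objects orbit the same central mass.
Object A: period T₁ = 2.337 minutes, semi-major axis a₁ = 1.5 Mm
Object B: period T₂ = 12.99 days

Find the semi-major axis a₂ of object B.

Convert to SI: T₁ = 2.337 minutes = 140.22 s; a₁ = 1.5 Mm = 1.5e+06 m; T₂ = 12.99 days = 1.12234e+06 s.
Kepler's third law: (T₁/T₂)² = (a₁/a₂)³ ⇒ a₂ = a₁ · (T₂/T₁)^(2/3).
T₂/T₁ = 1.12234e+06 / 140.22 = 8004.11.
a₂ = 1.5e+06 · (8004.11)^(2/3) m ≈ 6.002e+08 m = 600.2 Mm.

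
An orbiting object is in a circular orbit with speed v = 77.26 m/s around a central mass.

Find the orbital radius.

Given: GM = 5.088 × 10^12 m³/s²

For a circular orbit, v² = GM / r, so r = GM / v².
r = 5.088e+12 / (77.26)² m ≈ 8.524e+08 m = 852.4 Mm.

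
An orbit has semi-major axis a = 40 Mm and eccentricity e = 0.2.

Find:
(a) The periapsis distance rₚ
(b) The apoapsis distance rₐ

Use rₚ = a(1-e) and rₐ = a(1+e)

Convert to SI: a = 40 Mm = 4e+07 m.
(a) rₚ = a(1 − e) = 4e+07 · (1 − 0.2) = 4e+07 · 0.8 ≈ 3.2e+07 m = 32 Mm.
(b) rₐ = a(1 + e) = 4e+07 · (1 + 0.2) = 4e+07 · 1.2 ≈ 4.8e+07 m = 48 Mm.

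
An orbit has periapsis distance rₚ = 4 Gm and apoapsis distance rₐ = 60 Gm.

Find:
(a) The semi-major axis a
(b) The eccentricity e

Convert to SI: rₚ = 4 Gm = 4e+09 m; rₐ = 60 Gm = 6e+10 m.
(a) a = (rₚ + rₐ) / 2 = (4e+09 + 6e+10) / 2 ≈ 3.2e+10 m = 32 Gm.
(b) e = (rₐ − rₚ) / (rₐ + rₚ) = (6e+10 − 4e+09) / (6e+10 + 4e+09) ≈ 0.875.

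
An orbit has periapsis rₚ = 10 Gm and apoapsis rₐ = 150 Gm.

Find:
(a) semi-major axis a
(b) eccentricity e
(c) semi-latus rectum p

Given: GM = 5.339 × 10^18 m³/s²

Convert to SI: rₚ = 10 Gm = 1e+10 m; rₐ = 150 Gm = 1.5e+11 m.
(a) a = (rₚ + rₐ)/2 = (1e+10 + 1.5e+11)/2 ≈ 8e+10 m
(b) e = (rₐ − rₚ)/(rₐ + rₚ) = (1.5e+11 − 1e+10)/(1.5e+11 + 1e+10) ≈ 0.875
(c) From a = (rₚ + rₐ)/2 = 8e+10 m and e = (rₐ − rₚ)/(rₐ + rₚ) = 0.875, p = a(1 − e²) = 8e+10 · (1 − (0.875)²) ≈ 1.875e+10 m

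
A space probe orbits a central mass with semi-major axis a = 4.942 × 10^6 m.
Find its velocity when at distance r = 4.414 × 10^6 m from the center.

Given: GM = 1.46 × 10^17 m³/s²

Vis-viva: v = √(GM · (2/r − 1/a)).
2/r − 1/a = 2/4.414e+06 − 1/4.942e+06 = 2.50757e-07 m⁻¹.
v = √(1.46e+17 · 2.50757e-07) m/s ≈ 1.913e+05 m/s = 191.3 km/s.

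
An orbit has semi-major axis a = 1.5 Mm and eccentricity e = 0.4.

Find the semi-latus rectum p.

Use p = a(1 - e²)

Convert to SI: a = 1.5 Mm = 1.5e+06 m.
p = a (1 − e²).
p = 1.5e+06 · (1 − (0.4)²) = 1.5e+06 · 0.84 ≈ 1.26e+06 m = 1.26 Mm.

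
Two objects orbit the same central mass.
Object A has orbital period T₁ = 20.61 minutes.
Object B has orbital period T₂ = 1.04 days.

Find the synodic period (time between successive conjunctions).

Convert to SI: T₁ = 20.61 minutes = 1236.6 s; T₂ = 1.04 days = 89856 s.
T_syn = |T₁ · T₂ / (T₁ − T₂)|.
T_syn = |1236.6 · 89856 / (1236.6 − 89856)| s ≈ 1254 s = 20.9 minutes.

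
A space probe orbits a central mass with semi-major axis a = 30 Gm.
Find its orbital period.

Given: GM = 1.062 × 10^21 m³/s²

Convert to SI: a = 30 Gm = 3e+10 m.
Kepler's third law: T = 2π √(a³ / GM).
Substituting a = 3e+10 m and GM = 1.062e+21 m³/s²:
T = 2π √((3e+10)³ / 1.062e+21) s
T ≈ 1.002e+06 s = 11.6 days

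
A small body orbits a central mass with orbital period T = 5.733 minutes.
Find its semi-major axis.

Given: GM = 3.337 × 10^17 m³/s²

Convert to SI: T = 5.733 minutes = 343.98 s.
Invert Kepler's third law: a = (GM · T² / (4π²))^(1/3).
Substituting T = 343.98 s and GM = 3.337e+17 m³/s²:
a = (3.337e+17 · (343.98)² / (4π²))^(1/3) m
a ≈ 1e+07 m = 10 Mm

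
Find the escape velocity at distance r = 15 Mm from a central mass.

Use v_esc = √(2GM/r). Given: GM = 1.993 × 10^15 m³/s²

Convert to SI: r = 15 Mm = 1.5e+07 m.
Escape velocity comes from setting total energy to zero: ½v² − GM/r = 0 ⇒ v_esc = √(2GM / r).
v_esc = √(2 · 1.993e+15 / 1.5e+07) m/s ≈ 1.63e+04 m/s = 16.3 km/s.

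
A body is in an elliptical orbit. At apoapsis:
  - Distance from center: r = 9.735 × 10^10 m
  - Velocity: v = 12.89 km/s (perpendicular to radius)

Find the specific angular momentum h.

Convert to SI: v = 12.89 km/s = 12890 m/s.
With v perpendicular to r, h = r · v.
h = 9.735e+10 · 12890 m²/s ≈ 1.255e+15 m²/s.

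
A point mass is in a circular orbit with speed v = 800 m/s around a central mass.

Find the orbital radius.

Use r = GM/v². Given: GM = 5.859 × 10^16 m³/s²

For a circular orbit, v² = GM / r, so r = GM / v².
r = 5.859e+16 / (800)² m ≈ 9.155e+10 m = 91.55 Gm.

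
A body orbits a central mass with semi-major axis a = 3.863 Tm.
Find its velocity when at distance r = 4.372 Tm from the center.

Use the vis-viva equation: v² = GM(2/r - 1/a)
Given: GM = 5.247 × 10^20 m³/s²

Convert to SI: a = 3.863 Tm = 3.863e+12 m; r = 4.372 Tm = 4.372e+12 m.
Vis-viva: v = √(GM · (2/r − 1/a)).
2/r − 1/a = 2/4.372e+12 − 1/3.863e+12 = 1.9859e-13 m⁻¹.
v = √(5.247e+20 · 1.9859e-13) m/s ≈ 1.021e+04 m/s = 10.21 km/s.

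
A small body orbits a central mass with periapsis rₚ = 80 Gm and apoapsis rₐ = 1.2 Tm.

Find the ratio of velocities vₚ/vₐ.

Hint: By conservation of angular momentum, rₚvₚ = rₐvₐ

Convert to SI: rₚ = 80 Gm = 8e+10 m; rₐ = 1.2 Tm = 1.2e+12 m.
Conservation of angular momentum gives rₚvₚ = rₐvₐ, so vₚ/vₐ = rₐ/rₚ.
vₚ/vₐ = 1.2e+12 / 8e+10 ≈ 15.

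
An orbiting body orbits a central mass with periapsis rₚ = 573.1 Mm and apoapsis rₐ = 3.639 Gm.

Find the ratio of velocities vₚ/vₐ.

Convert to SI: rₚ = 573.1 Mm = 5.731e+08 m; rₐ = 3.639 Gm = 3.639e+09 m.
Conservation of angular momentum gives rₚvₚ = rₐvₐ, so vₚ/vₐ = rₐ/rₚ.
vₚ/vₐ = 3.639e+09 / 5.731e+08 ≈ 6.35.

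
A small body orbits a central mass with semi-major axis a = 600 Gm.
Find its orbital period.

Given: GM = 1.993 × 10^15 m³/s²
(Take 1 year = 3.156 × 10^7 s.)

Convert to SI: a = 600 Gm = 6e+11 m.
Kepler's third law: T = 2π √(a³ / GM).
Substituting a = 6e+11 m and GM = 1.993e+15 m³/s²:
T = 2π √((6e+11)³ / 1.993e+15) s
T ≈ 6.541e+10 s = 2073 years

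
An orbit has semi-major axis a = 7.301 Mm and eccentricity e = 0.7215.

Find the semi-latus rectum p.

Convert to SI: a = 7.301 Mm = 7.301e+06 m.
p = a (1 − e²).
p = 7.301e+06 · (1 − (0.7215)²) = 7.301e+06 · 0.479438 ≈ 3.5e+06 m = 3.5 Mm.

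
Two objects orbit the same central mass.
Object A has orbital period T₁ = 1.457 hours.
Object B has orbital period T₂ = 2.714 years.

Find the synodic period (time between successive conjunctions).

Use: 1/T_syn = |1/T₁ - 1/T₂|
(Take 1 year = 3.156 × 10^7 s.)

Convert to SI: T₁ = 1.457 hours = 5245.2 s; T₂ = 2.714 years = 8.56538e+07 s.
T_syn = |T₁ · T₂ / (T₁ − T₂)|.
T_syn = |5245.2 · 8.56538e+07 / (5245.2 − 8.56538e+07)| s ≈ 5246 s = 1.457 hours.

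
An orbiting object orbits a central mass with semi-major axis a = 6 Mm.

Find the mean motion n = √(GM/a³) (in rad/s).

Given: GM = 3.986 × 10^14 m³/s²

Convert to SI: a = 6 Mm = 6e+06 m.
n = √(GM / a³).
n = √(3.986e+14 / (6e+06)³) rad/s ≈ 0.001358 rad/s.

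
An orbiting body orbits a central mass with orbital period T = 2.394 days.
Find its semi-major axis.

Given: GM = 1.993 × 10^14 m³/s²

Convert to SI: T = 2.394 days = 206842 s.
Invert Kepler's third law: a = (GM · T² / (4π²))^(1/3).
Substituting T = 206842 s and GM = 1.993e+14 m³/s²:
a = (1.993e+14 · (206842)² / (4π²))^(1/3) m
a ≈ 6e+07 m = 60 Mm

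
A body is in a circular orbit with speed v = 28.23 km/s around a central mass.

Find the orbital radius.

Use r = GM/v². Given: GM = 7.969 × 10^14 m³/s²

Convert to SI: v = 28.23 km/s = 28230 m/s.
For a circular orbit, v² = GM / r, so r = GM / v².
r = 7.969e+14 / (28230)² m ≈ 1e+06 m = 1000 km.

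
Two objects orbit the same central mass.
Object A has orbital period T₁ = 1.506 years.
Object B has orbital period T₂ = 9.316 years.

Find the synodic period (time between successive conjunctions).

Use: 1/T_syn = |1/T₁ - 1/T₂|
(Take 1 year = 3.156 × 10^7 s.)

Convert to SI: T₁ = 1.506 years = 4.75294e+07 s; T₂ = 9.316 years = 2.94013e+08 s.
T_syn = |T₁ · T₂ / (T₁ − T₂)|.
T_syn = |4.75294e+07 · 2.94013e+08 / (4.75294e+07 − 2.94013e+08)| s ≈ 5.669e+07 s = 1.796 years.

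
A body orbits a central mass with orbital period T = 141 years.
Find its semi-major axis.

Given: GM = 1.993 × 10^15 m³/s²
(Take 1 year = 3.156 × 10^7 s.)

Convert to SI: T = 141 years = 4.44996e+09 s.
Invert Kepler's third law: a = (GM · T² / (4π²))^(1/3).
Substituting T = 4.44996e+09 s and GM = 1.993e+15 m³/s²:
a = (1.993e+15 · (4.44996e+09)² / (4π²))^(1/3) m
a ≈ 9.999e+10 m = 99.99 Gm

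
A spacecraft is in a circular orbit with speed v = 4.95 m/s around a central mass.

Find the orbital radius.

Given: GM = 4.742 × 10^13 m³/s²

For a circular orbit, v² = GM / r, so r = GM / v².
r = 4.742e+13 / (4.95)² m ≈ 1.935e+12 m = 1.935 Tm.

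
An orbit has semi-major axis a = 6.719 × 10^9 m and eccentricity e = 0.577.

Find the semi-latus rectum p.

p = a (1 − e²).
p = 6.719e+09 · (1 − (0.577)²) = 6.719e+09 · 0.667071 ≈ 4.482e+09 m = 4.482 × 10^9 m.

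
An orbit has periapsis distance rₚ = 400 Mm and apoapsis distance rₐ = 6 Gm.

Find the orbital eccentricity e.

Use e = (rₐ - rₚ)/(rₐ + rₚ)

Convert to SI: rₚ = 400 Mm = 4e+08 m; rₐ = 6 Gm = 6e+09 m.
e = (rₐ − rₚ) / (rₐ + rₚ).
e = (6e+09 − 4e+08) / (6e+09 + 4e+08) = 5.6e+09 / 6.4e+09 ≈ 0.875.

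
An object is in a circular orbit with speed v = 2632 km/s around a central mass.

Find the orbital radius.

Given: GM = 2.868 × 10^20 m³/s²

Convert to SI: v = 2632 km/s = 2.632e+06 m/s.
For a circular orbit, v² = GM / r, so r = GM / v².
r = 2.868e+20 / (2.632e+06)² m ≈ 4.14e+07 m = 41.4 Mm.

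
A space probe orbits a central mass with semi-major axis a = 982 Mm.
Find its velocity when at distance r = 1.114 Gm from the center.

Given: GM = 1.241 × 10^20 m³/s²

Convert to SI: a = 982 Mm = 9.82e+08 m; r = 1.114 Gm = 1.114e+09 m.
Vis-viva: v = √(GM · (2/r − 1/a)).
2/r − 1/a = 2/1.114e+09 − 1/9.82e+08 = 7.77002e-10 m⁻¹.
v = √(1.241e+20 · 7.77002e-10) m/s ≈ 3.105e+05 m/s = 310.5 km/s.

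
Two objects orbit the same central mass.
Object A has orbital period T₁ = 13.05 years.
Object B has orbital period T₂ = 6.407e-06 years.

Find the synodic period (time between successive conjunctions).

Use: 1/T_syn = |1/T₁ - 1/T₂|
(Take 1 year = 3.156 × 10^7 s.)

Convert to SI: T₁ = 13.05 years = 4.11858e+08 s; T₂ = 6.407e-06 years = 202.205 s.
T_syn = |T₁ · T₂ / (T₁ − T₂)|.
T_syn = |4.11858e+08 · 202.205 / (4.11858e+08 − 202.205)| s ≈ 202.2 s = 6.407e-06 years.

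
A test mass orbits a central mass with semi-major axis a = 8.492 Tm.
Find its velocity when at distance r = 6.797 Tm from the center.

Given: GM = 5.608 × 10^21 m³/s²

Convert to SI: a = 8.492 Tm = 8.492e+12 m; r = 6.797 Tm = 6.797e+12 m.
Vis-viva: v = √(GM · (2/r − 1/a)).
2/r − 1/a = 2/6.797e+12 − 1/8.492e+12 = 1.7649e-13 m⁻¹.
v = √(5.608e+21 · 1.7649e-13) m/s ≈ 3.146e+04 m/s = 31.46 km/s.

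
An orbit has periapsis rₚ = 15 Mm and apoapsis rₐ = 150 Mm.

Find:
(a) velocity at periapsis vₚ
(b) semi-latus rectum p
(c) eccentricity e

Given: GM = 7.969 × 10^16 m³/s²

Convert to SI: rₚ = 15 Mm = 1.5e+07 m; rₐ = 150 Mm = 1.5e+08 m.
(a) With a = (rₚ + rₐ)/2 = 8.25e+07 m, vₚ = √(GM (2/rₚ − 1/a)) = √(7.969e+16 · (2/1.5e+07 − 1/8.25e+07)) m/s ≈ 9.828e+04 m/s
(b) From a = (rₚ + rₐ)/2 = 8.25e+07 m and e = (rₐ − rₚ)/(rₐ + rₚ) = 0.818182, p = a(1 − e²) = 8.25e+07 · (1 − (0.818182)²) ≈ 2.727e+07 m
(c) e = (rₐ − rₚ)/(rₐ + rₚ) = (1.5e+08 − 1.5e+07)/(1.5e+08 + 1.5e+07) ≈ 0.8182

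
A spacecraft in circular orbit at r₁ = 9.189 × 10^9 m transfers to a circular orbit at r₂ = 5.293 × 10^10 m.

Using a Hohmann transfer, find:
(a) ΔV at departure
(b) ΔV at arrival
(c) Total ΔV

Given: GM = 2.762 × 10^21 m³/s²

Transfer semi-major axis: a_t = (r₁ + r₂)/2 = (9.189e+09 + 5.293e+10)/2 = 3.10595e+10 m.
Circular speeds: v₁ = √(GM/r₁) = 548249 m/s, v₂ = √(GM/r₂) = 228434 m/s.
Transfer speeds (vis-viva v² = GM(2/r − 1/a_t)): v₁ᵗ = 715701 m/s, v₂ᵗ = 124250 m/s.
(a) ΔV₁ = |v₁ᵗ − v₁| ≈ 1.675e+05 m/s = 167.5 km/s.
(b) ΔV₂ = |v₂ − v₂ᵗ| ≈ 1.042e+05 m/s = 104.2 km/s.
(c) ΔV_total = ΔV₁ + ΔV₂ ≈ 2.716e+05 m/s = 271.6 km/s.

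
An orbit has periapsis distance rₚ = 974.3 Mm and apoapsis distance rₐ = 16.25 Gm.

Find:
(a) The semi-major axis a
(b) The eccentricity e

Convert to SI: rₚ = 974.3 Mm = 9.743e+08 m; rₐ = 16.25 Gm = 1.625e+10 m.
(a) a = (rₚ + rₐ) / 2 = (9.743e+08 + 1.625e+10) / 2 ≈ 8.612e+09 m = 8.612 Gm.
(b) e = (rₐ − rₚ) / (rₐ + rₚ) = (1.625e+10 − 9.743e+08) / (1.625e+10 + 9.743e+08) ≈ 0.8869.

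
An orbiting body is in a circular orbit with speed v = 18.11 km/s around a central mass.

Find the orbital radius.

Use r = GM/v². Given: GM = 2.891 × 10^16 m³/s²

Convert to SI: v = 18.11 km/s = 18110 m/s.
For a circular orbit, v² = GM / r, so r = GM / v².
r = 2.891e+16 / (18110)² m ≈ 8.815e+07 m = 88.15 Mm.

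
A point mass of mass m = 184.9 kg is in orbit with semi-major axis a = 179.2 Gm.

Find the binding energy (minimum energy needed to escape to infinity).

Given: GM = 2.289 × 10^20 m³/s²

Convert to SI: a = 179.2 Gm = 1.792e+11 m.
Total orbital energy is E = −GMm/(2a); binding energy is E_bind = −E = GMm/(2a).
E_bind = 2.289e+20 · 184.9 / (2 · 1.792e+11) J ≈ 1.181e+11 J = 118.1 GJ.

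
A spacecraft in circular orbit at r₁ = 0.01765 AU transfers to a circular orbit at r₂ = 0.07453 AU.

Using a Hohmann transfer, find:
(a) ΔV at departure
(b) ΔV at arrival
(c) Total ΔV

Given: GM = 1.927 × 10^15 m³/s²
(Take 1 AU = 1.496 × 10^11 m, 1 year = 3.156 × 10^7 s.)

Convert to SI: r₁ = 0.01765 AU = 2.64044e+09 m; r₂ = 0.07453 AU = 1.11497e+10 m.
Transfer semi-major axis: a_t = (r₁ + r₂)/2 = (2.64044e+09 + 1.11497e+10)/2 = 6.89506e+09 m.
Circular speeds: v₁ = √(GM/r₁) = 854.285 m/s, v₂ = √(GM/r₂) = 415.728 m/s.
Transfer speeds (vis-viva v² = GM(2/r − 1/a_t)): v₁ᵗ = 1086.34 m/s, v₂ᵗ = 257.264 m/s.
(a) ΔV₁ = |v₁ᵗ − v₁| ≈ 232.1 m/s = 0.04895 AU/year.
(b) ΔV₂ = |v₂ − v₂ᵗ| ≈ 158.5 m/s = 0.03343 AU/year.
(c) ΔV_total = ΔV₁ + ΔV₂ ≈ 390.5 m/s = 0.08238 AU/year.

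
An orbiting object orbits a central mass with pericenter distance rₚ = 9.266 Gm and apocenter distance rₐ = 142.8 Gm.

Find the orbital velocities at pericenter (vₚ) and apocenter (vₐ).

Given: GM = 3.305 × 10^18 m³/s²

Convert to SI: rₚ = 9.266 Gm = 9.266e+09 m; rₐ = 142.8 Gm = 1.428e+11 m.
Use the vis-viva equation v² = GM(2/r − 1/a) with a = (rₚ + rₐ)/2 = (9.266e+09 + 1.428e+11)/2 = 7.6033e+10 m.
vₚ = √(GM · (2/rₚ − 1/a)) = √(3.305e+18 · (2/9.266e+09 − 1/7.6033e+10)) m/s ≈ 2.588e+04 m/s = 25.88 km/s.
vₐ = √(GM · (2/rₐ − 1/a)) = √(3.305e+18 · (2/1.428e+11 − 1/7.6033e+10)) m/s ≈ 1679 m/s = 1.679 km/s.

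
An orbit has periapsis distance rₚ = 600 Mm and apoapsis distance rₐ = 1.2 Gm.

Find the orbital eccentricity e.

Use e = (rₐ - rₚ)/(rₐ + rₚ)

Convert to SI: rₚ = 600 Mm = 6e+08 m; rₐ = 1.2 Gm = 1.2e+09 m.
e = (rₐ − rₚ) / (rₐ + rₚ).
e = (1.2e+09 − 6e+08) / (1.2e+09 + 6e+08) = 6e+08 / 1.8e+09 ≈ 0.3333.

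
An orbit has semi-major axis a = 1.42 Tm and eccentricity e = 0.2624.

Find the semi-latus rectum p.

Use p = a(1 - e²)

Convert to SI: a = 1.42 Tm = 1.42e+12 m.
p = a (1 − e²).
p = 1.42e+12 · (1 − (0.2624)²) = 1.42e+12 · 0.931146 ≈ 1.322e+12 m = 1.322 Tm.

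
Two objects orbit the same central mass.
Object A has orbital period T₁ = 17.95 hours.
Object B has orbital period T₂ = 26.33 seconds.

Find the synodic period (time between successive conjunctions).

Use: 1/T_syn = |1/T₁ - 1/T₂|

Convert to SI: T₁ = 17.95 hours = 64620 s.
T_syn = |T₁ · T₂ / (T₁ − T₂)|.
T_syn = |64620 · 26.33 / (64620 − 26.33)| s ≈ 26.34 s = 26.34 seconds.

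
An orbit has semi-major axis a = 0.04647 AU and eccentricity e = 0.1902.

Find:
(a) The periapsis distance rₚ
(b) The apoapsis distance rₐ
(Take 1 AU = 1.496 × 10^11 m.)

Convert to SI: a = 0.04647 AU = 6.95191e+09 m.
(a) rₚ = a(1 − e) = 6.95191e+09 · (1 − 0.1902) = 6.95191e+09 · 0.8098 ≈ 5.63e+09 m = 0.03763 AU.
(b) rₐ = a(1 + e) = 6.95191e+09 · (1 + 0.1902) = 6.95191e+09 · 1.1902 ≈ 8.274e+09 m = 0.05531 AU.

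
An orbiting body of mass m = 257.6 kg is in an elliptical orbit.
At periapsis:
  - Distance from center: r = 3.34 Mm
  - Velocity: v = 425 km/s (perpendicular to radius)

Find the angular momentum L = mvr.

Convert to SI: r = 3.34 Mm = 3.34e+06 m; v = 425 km/s = 425000 m/s.
Since v is perpendicular to r, L = m · v · r.
L = 257.6 · 425000 · 3.34e+06 kg·m²/s ≈ 3.657e+14 kg·m²/s.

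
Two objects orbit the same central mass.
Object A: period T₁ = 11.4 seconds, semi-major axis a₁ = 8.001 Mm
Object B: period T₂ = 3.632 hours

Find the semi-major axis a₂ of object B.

Convert to SI: a₁ = 8.001 Mm = 8.001e+06 m; T₂ = 3.632 hours = 13075.2 s.
Kepler's third law: (T₁/T₂)² = (a₁/a₂)³ ⇒ a₂ = a₁ · (T₂/T₁)^(2/3).
T₂/T₁ = 13075.2 / 11.4 = 1146.95.
a₂ = 8.001e+06 · (1146.95)^(2/3) m ≈ 8.767e+08 m = 876.7 Mm.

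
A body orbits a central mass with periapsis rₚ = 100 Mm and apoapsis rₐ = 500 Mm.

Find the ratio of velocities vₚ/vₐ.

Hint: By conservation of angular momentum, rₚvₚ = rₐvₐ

Convert to SI: rₚ = 100 Mm = 1e+08 m; rₐ = 500 Mm = 5e+08 m.
Conservation of angular momentum gives rₚvₚ = rₐvₐ, so vₚ/vₐ = rₐ/rₚ.
vₚ/vₐ = 5e+08 / 1e+08 ≈ 5.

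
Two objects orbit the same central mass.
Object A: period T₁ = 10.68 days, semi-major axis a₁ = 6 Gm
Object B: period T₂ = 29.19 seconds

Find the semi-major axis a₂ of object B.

Convert to SI: T₁ = 10.68 days = 922752 s; a₁ = 6 Gm = 6e+09 m.
Kepler's third law: (T₁/T₂)² = (a₁/a₂)³ ⇒ a₂ = a₁ · (T₂/T₁)^(2/3).
T₂/T₁ = 29.19 / 922752 = 3.16336e-05.
a₂ = 6e+09 · (3.16336e-05)^(2/3) m ≈ 6.001e+06 m = 6.001 Mm.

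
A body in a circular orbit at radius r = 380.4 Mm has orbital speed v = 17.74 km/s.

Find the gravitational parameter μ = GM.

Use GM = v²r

Convert to SI: r = 380.4 Mm = 3.804e+08 m; v = 17.74 km/s = 17740 m/s.
For a circular orbit v² = GM/r, so GM = v² · r.
GM = (17740)² · 3.804e+08 m³/s² ≈ 1.197e+17 m³/s² = 1.197 × 10^17 m³/s².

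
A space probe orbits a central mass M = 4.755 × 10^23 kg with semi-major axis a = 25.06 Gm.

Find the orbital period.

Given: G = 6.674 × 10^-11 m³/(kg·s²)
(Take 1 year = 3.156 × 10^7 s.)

Convert to SI: a = 25.06 Gm = 2.506e+10 m.
GM = G · M = 6.674e-11 · 4.755e+23 = 3.17349e+13 m³/s².
Kepler's third law: T = 2π √(a³ / GM).
Substituting a = 2.506e+10 m and GM = 3.17349e+13 m³/s²:
T = 2π √((2.506e+10)³ / 3.17349e+13) s
T ≈ 4.425e+09 s = 140.2 years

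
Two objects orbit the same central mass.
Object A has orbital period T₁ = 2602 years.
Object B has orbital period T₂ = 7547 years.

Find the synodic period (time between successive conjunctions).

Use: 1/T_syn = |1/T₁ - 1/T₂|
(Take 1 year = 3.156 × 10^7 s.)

Convert to SI: T₁ = 2602 years = 8.21191e+10 s; T₂ = 7547 years = 2.38183e+11 s.
T_syn = |T₁ · T₂ / (T₁ − T₂)|.
T_syn = |8.21191e+10 · 2.38183e+11 / (8.21191e+10 − 2.38183e+11)| s ≈ 1.253e+11 s = 3971 years.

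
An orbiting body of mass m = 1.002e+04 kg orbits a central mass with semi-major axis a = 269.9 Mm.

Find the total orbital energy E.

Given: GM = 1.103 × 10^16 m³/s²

Convert to SI: a = 269.9 Mm = 2.699e+08 m.
E = −GMm / (2a).
E = −1.103e+16 · 1.002e+04 / (2 · 2.699e+08) J ≈ -2.047e+11 J = -204.7 GJ.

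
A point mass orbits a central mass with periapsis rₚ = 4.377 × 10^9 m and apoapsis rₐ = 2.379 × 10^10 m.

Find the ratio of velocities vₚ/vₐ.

Conservation of angular momentum gives rₚvₚ = rₐvₐ, so vₚ/vₐ = rₐ/rₚ.
vₚ/vₐ = 2.379e+10 / 4.377e+09 ≈ 5.435.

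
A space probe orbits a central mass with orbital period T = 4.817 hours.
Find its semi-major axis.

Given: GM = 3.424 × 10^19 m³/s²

Convert to SI: T = 4.817 hours = 17341.2 s.
Invert Kepler's third law: a = (GM · T² / (4π²))^(1/3).
Substituting T = 17341.2 s and GM = 3.424e+19 m³/s²:
a = (3.424e+19 · (17341.2)² / (4π²))^(1/3) m
a ≈ 6.389e+08 m = 6.389 × 10^8 m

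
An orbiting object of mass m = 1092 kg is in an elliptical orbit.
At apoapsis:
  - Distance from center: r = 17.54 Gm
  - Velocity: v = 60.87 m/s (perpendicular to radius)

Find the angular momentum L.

Convert to SI: r = 17.54 Gm = 1.754e+10 m.
Since v is perpendicular to r, L = m · v · r.
L = 1092 · 60.87 · 1.754e+10 kg·m²/s ≈ 1.166e+15 kg·m²/s.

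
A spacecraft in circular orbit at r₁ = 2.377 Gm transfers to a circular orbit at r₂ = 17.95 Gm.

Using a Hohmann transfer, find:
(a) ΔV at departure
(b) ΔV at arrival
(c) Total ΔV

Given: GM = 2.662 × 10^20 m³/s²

Convert to SI: r₁ = 2.377 Gm = 2.377e+09 m; r₂ = 17.95 Gm = 1.795e+10 m.
Transfer semi-major axis: a_t = (r₁ + r₂)/2 = (2.377e+09 + 1.795e+10)/2 = 1.01635e+10 m.
Circular speeds: v₁ = √(GM/r₁) = 334649 m/s, v₂ = √(GM/r₂) = 121779 m/s.
Transfer speeds (vis-viva v² = GM(2/r − 1/a_t)): v₁ᵗ = 444734 m/s, v₂ᵗ = 58893.1 m/s.
(a) ΔV₁ = |v₁ᵗ − v₁| ≈ 1.101e+05 m/s = 110.1 km/s.
(b) ΔV₂ = |v₂ − v₂ᵗ| ≈ 6.289e+04 m/s = 62.89 km/s.
(c) ΔV_total = ΔV₁ + ΔV₂ ≈ 1.73e+05 m/s = 173 km/s.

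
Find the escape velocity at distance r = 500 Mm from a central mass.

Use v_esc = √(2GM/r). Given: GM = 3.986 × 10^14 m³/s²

Convert to SI: r = 500 Mm = 5e+08 m.
Escape velocity comes from setting total energy to zero: ½v² − GM/r = 0 ⇒ v_esc = √(2GM / r).
v_esc = √(2 · 3.986e+14 / 5e+08) m/s ≈ 1263 m/s = 1.263 km/s.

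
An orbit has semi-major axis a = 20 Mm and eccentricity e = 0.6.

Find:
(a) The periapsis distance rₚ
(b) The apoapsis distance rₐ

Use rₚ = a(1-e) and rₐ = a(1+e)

Convert to SI: a = 20 Mm = 2e+07 m.
(a) rₚ = a(1 − e) = 2e+07 · (1 − 0.6) = 2e+07 · 0.4 ≈ 8e+06 m = 8 Mm.
(b) rₐ = a(1 + e) = 2e+07 · (1 + 0.6) = 2e+07 · 1.6 ≈ 3.2e+07 m = 32 Mm.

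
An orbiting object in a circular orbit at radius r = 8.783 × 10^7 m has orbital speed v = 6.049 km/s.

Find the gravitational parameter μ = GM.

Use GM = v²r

Convert to SI: v = 6.049 km/s = 6049 m/s.
For a circular orbit v² = GM/r, so GM = v² · r.
GM = (6049)² · 8.783e+07 m³/s² ≈ 3.214e+15 m³/s² = 3.214 × 10^15 m³/s².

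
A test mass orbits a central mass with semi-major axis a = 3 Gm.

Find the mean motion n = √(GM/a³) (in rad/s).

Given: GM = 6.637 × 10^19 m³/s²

Convert to SI: a = 3 Gm = 3e+09 m.
n = √(GM / a³).
n = √(6.637e+19 / (3e+09)³) rad/s ≈ 4.958e-05 rad/s.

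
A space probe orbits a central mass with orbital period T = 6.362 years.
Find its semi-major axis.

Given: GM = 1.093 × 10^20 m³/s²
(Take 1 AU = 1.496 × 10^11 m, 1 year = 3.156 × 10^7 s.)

Convert to SI: T = 6.362 years = 2.00785e+08 s.
Invert Kepler's third law: a = (GM · T² / (4π²))^(1/3).
Substituting T = 2.00785e+08 s and GM = 1.093e+20 m³/s²:
a = (1.093e+20 · (2.00785e+08)² / (4π²))^(1/3) m
a ≈ 4.815e+11 m = 3.218 AU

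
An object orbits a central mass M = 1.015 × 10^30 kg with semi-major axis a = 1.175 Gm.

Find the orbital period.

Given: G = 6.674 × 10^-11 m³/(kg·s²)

Convert to SI: a = 1.175 Gm = 1.175e+09 m.
GM = G · M = 6.674e-11 · 1.015e+30 = 6.77411e+19 m³/s².
Kepler's third law: T = 2π √(a³ / GM).
Substituting a = 1.175e+09 m and GM = 6.77411e+19 m³/s²:
T = 2π √((1.175e+09)³ / 6.77411e+19) s
T ≈ 3.075e+04 s = 8.541 hours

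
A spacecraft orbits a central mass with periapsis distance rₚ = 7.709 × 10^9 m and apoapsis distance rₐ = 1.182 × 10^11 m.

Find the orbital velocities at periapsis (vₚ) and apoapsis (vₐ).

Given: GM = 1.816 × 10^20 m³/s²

Use the vis-viva equation v² = GM(2/r − 1/a) with a = (rₚ + rₐ)/2 = (7.709e+09 + 1.182e+11)/2 = 6.29545e+10 m.
vₚ = √(GM · (2/rₚ − 1/a)) = √(1.816e+20 · (2/7.709e+09 − 1/6.29545e+10)) m/s ≈ 2.103e+05 m/s = 210.3 km/s.
vₐ = √(GM · (2/rₐ − 1/a)) = √(1.816e+20 · (2/1.182e+11 − 1/6.29545e+10)) m/s ≈ 1.372e+04 m/s = 13.72 km/s.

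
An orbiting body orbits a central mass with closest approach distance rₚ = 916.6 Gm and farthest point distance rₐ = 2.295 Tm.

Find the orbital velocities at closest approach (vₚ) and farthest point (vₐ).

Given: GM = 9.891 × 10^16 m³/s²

Convert to SI: rₚ = 916.6 Gm = 9.166e+11 m; rₐ = 2.295 Tm = 2.295e+12 m.
Use the vis-viva equation v² = GM(2/r − 1/a) with a = (rₚ + rₐ)/2 = (9.166e+11 + 2.295e+12)/2 = 1.6058e+12 m.
vₚ = √(GM · (2/rₚ − 1/a)) = √(9.891e+16 · (2/9.166e+11 − 1/1.6058e+12)) m/s ≈ 392.7 m/s = 392.7 m/s.
vₐ = √(GM · (2/rₐ − 1/a)) = √(9.891e+16 · (2/2.295e+12 − 1/1.6058e+12)) m/s ≈ 156.8 m/s = 156.8 m/s.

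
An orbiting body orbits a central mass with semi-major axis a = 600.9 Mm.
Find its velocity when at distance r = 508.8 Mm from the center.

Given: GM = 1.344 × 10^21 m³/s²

Convert to SI: a = 600.9 Mm = 6.009e+08 m; r = 508.8 Mm = 5.088e+08 m.
Vis-viva: v = √(GM · (2/r − 1/a)).
2/r − 1/a = 2/5.088e+08 − 1/6.009e+08 = 2.26665e-09 m⁻¹.
v = √(1.344e+21 · 2.26665e-09) m/s ≈ 1.745e+06 m/s = 1745 km/s.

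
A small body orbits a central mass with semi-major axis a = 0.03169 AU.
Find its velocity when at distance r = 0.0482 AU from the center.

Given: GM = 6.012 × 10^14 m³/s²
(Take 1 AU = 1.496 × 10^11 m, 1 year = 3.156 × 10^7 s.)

Convert to SI: a = 0.03169 AU = 4.74082e+09 m; r = 0.0482 AU = 7.21072e+09 m.
Vis-viva: v = √(GM · (2/r − 1/a)).
2/r − 1/a = 2/7.21072e+09 − 1/4.74082e+09 = 6.6431e-11 m⁻¹.
v = √(6.012e+14 · 6.6431e-11) m/s ≈ 199.8 m/s = 0.04216 AU/year.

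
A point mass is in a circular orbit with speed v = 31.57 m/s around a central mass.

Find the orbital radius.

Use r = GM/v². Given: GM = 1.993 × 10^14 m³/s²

For a circular orbit, v² = GM / r, so r = GM / v².
r = 1.993e+14 / (31.57)² m ≈ 2e+11 m = 200 Gm.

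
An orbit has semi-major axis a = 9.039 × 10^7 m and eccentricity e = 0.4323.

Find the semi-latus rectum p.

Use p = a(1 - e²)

p = a (1 − e²).
p = 9.039e+07 · (1 − (0.4323)²) = 9.039e+07 · 0.813117 ≈ 7.35e+07 m = 7.35 × 10^7 m.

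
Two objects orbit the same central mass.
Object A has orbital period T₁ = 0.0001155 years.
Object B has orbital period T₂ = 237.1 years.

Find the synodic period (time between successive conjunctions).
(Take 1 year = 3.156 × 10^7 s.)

Convert to SI: T₁ = 0.0001155 years = 3645.18 s; T₂ = 237.1 years = 7.48288e+09 s.
T_syn = |T₁ · T₂ / (T₁ − T₂)|.
T_syn = |3645.18 · 7.48288e+09 / (3645.18 − 7.48288e+09)| s ≈ 3645 s = 0.0001155 years.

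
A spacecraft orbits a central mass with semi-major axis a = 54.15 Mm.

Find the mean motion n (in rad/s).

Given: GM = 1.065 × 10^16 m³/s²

Convert to SI: a = 54.15 Mm = 5.415e+07 m.
n = √(GM / a³).
n = √(1.065e+16 / (5.415e+07)³) rad/s ≈ 0.000259 rad/s.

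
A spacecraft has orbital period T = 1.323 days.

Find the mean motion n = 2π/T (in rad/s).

Convert to SI: T = 1.323 days = 114307 s.
n = 2π / T.
n = 2π / 114307 s ≈ 5.497e-05 rad/s.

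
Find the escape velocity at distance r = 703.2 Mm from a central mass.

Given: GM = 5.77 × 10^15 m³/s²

Convert to SI: r = 703.2 Mm = 7.032e+08 m.
Escape velocity comes from setting total energy to zero: ½v² − GM/r = 0 ⇒ v_esc = √(2GM / r).
v_esc = √(2 · 5.77e+15 / 7.032e+08) m/s ≈ 4051 m/s = 4.051 km/s.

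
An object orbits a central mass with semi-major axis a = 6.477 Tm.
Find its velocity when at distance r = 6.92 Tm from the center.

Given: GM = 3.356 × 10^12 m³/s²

Convert to SI: a = 6.477 Tm = 6.477e+12 m; r = 6.92 Tm = 6.92e+12 m.
Vis-viva: v = √(GM · (2/r − 1/a)).
2/r − 1/a = 2/6.92e+12 − 1/6.477e+12 = 1.34625e-13 m⁻¹.
v = √(3.356e+12 · 1.34625e-13) m/s ≈ 0.6722 m/s = 0.6722 m/s.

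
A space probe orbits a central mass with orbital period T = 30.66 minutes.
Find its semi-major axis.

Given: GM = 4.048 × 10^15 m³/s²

Convert to SI: T = 30.66 minutes = 1839.6 s.
Invert Kepler's third law: a = (GM · T² / (4π²))^(1/3).
Substituting T = 1839.6 s and GM = 4.048e+15 m³/s²:
a = (4.048e+15 · (1839.6)² / (4π²))^(1/3) m
a ≈ 7.027e+06 m = 7.027 Mm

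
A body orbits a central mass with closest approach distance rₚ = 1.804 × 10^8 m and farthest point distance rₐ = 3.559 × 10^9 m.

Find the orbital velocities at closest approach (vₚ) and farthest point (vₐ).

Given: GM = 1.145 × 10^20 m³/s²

Use the vis-viva equation v² = GM(2/r − 1/a) with a = (rₚ + rₐ)/2 = (1.804e+08 + 3.559e+09)/2 = 1.8697e+09 m.
vₚ = √(GM · (2/rₚ − 1/a)) = √(1.145e+20 · (2/1.804e+08 − 1/1.8697e+09)) m/s ≈ 1.099e+06 m/s = 1099 km/s.
vₐ = √(GM · (2/rₐ − 1/a)) = √(1.145e+20 · (2/3.559e+09 − 1/1.8697e+09)) m/s ≈ 5.571e+04 m/s = 55.71 km/s.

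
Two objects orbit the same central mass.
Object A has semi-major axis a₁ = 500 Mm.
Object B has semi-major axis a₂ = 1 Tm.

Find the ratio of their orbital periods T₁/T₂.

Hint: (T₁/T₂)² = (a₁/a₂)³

Convert to SI: a₁ = 500 Mm = 5e+08 m; a₂ = 1 Tm = 1e+12 m.
From Kepler's third law, (T₁/T₂)² = (a₁/a₂)³, so T₁/T₂ = (a₁/a₂)^(3/2).
a₁/a₂ = 5e+08 / 1e+12 = 0.0005.
T₁/T₂ = (0.0005)^(3/2) ≈ 1.118e-05.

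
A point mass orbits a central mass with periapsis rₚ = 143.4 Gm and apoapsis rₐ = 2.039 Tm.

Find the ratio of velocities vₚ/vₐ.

Convert to SI: rₚ = 143.4 Gm = 1.434e+11 m; rₐ = 2.039 Tm = 2.039e+12 m.
Conservation of angular momentum gives rₚvₚ = rₐvₐ, so vₚ/vₐ = rₐ/rₚ.
vₚ/vₐ = 2.039e+12 / 1.434e+11 ≈ 14.22.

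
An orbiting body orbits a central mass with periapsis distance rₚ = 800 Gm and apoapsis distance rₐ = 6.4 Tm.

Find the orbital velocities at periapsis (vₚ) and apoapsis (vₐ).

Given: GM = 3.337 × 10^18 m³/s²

Convert to SI: rₚ = 800 Gm = 8e+11 m; rₐ = 6.4 Tm = 6.4e+12 m.
Use the vis-viva equation v² = GM(2/r − 1/a) with a = (rₚ + rₐ)/2 = (8e+11 + 6.4e+12)/2 = 3.6e+12 m.
vₚ = √(GM · (2/rₚ − 1/a)) = √(3.337e+18 · (2/8e+11 − 1/3.6e+12)) m/s ≈ 2723 m/s = 2.723 km/s.
vₐ = √(GM · (2/rₐ − 1/a)) = √(3.337e+18 · (2/6.4e+12 − 1/3.6e+12)) m/s ≈ 340.4 m/s = 340.4 m/s.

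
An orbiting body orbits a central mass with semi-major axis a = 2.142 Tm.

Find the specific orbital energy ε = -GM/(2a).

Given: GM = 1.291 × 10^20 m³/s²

Convert to SI: a = 2.142 Tm = 2.142e+12 m.
ε = −GM / (2a).
ε = −1.291e+20 / (2 · 2.142e+12) J/kg ≈ -3.014e+07 J/kg = -30.14 MJ/kg.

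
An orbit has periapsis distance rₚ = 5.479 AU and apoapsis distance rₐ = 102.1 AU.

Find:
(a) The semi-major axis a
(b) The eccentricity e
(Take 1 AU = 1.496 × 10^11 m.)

Convert to SI: rₚ = 5.479 AU = 8.19658e+11 m; rₐ = 102.1 AU = 1.52742e+13 m.
(a) a = (rₚ + rₐ) / 2 = (8.19658e+11 + 1.52742e+13) / 2 ≈ 8.047e+12 m = 53.79 AU.
(b) e = (rₐ − rₚ) / (rₐ + rₚ) = (1.52742e+13 − 8.19658e+11) / (1.52742e+13 + 8.19658e+11) ≈ 0.8981.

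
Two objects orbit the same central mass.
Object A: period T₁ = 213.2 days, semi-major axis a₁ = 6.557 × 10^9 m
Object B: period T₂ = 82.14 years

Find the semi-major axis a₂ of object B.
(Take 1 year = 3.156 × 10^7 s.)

Convert to SI: T₁ = 213.2 days = 1.84205e+07 s; T₂ = 82.14 years = 2.59234e+09 s.
Kepler's third law: (T₁/T₂)² = (a₁/a₂)³ ⇒ a₂ = a₁ · (T₂/T₁)^(2/3).
T₂/T₁ = 2.59234e+09 / 1.84205e+07 = 140.731.
a₂ = 6.557e+09 · (140.731)^(2/3) m ≈ 1.774e+11 m = 1.774 × 10^11 m.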